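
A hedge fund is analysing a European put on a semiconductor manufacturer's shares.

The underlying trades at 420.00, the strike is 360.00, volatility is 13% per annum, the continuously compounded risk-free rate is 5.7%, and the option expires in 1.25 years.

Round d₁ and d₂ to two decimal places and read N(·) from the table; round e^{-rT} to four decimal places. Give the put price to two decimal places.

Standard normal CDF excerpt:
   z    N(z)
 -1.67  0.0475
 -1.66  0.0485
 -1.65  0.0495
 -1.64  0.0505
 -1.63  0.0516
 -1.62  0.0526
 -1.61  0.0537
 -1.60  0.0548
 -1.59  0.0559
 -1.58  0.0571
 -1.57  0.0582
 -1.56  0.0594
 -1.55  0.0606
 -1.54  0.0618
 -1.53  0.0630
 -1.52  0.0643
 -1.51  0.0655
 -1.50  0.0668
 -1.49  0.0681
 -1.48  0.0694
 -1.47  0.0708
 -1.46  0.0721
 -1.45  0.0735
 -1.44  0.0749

1.17

σ√T = 0.13·√1.25 = 0.1453
ln(S/K) + (r + σ²/2)T = ln(420/360) + (0.057 + 0.13²/2)·1.25 = 0.1542 + 0.0818 = 0.2360
d₁ = 0.2360 / 0.1453 = 1.6235 ⇒ 1.62
d₂ = d₁ − σ√T = 1.6235 − 0.1453 = 1.4781 ⇒ 1.48
e^(−rT) = e^(−0.057·1.25) = 0.9312
P = 360·0.9312·N(-1.48) − 420·N(-1.62) = 360·0.9312·0.0694 − 420·0.0526 = 23.2651 − 22.0920 = 1.1731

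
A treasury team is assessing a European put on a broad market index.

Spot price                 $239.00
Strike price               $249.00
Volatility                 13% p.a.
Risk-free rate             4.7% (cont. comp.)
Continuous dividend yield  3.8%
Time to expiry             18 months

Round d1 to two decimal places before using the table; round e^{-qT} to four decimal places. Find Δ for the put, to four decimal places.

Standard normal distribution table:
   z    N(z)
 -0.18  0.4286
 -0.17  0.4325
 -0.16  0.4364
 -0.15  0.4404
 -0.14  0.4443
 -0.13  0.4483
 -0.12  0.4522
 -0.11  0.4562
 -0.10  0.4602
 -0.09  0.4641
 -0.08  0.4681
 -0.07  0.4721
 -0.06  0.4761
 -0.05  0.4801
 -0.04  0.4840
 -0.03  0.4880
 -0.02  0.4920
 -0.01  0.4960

-0.5062

σ√T = 0.13 × 1.2247 = 0.1592
d₁ = [ln(239/249) + (0.047 − 0.038 + 0.13²/2)·1.5] / 0.1592 = [-0.0410 + 0.0262] / 0.1592 = -0.0930 ⇒ -0.09
N(d₁) = N(-0.09) = 0.4641
Δ_put = e^(−qT)·(N(d₁) − 1) = 0.9446·(0.4641 − 1) = -0.5062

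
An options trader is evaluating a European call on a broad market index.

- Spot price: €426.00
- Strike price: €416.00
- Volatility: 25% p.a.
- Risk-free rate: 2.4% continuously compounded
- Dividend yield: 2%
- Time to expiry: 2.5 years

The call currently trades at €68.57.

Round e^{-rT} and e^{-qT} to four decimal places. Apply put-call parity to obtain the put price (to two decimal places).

€55.15

e^(−qT) = e^(−0.02·2.5) = 0.9512;  e^(−rT) = e^(−0.024·2.5) = 0.9418
Put-call parity: C − P = S·e^(−qT) − K·e^(−rT) = 426·0.9512 − 416·0.9418 = 405.2112 − 391.7888 = 13.4224
P = C − (C − P) = 68.57 − (13.4224) = 55.1476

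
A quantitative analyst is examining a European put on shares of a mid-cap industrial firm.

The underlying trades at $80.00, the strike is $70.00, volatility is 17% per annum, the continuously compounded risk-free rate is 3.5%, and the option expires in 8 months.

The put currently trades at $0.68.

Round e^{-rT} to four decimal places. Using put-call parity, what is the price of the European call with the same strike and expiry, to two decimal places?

exp(−rT) = exp(−0.035·0.6667) = 0.9769
Put-call parity: C − P = S − K·e^(−rT) = 80 − 70·0.9769 = 80 − 68.3830 = 11.6170
C = P + (C − P) = 0.68 + (11.6170) = 12.2970

$12.30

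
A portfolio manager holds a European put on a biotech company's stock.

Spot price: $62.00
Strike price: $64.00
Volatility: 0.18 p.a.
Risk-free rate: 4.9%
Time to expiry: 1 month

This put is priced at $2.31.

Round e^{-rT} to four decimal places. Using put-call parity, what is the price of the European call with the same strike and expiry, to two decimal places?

$0.57

e^(−rT) = e^(−0.049·0.08333) = 0.9959
Put-call parity: C − P = S − K·e^(−rT) = 62 − 64·0.9959 = 62 − 63.7376 = -1.7376
C = P + (C − P) = 2.31 + (-1.7376) = 0.5724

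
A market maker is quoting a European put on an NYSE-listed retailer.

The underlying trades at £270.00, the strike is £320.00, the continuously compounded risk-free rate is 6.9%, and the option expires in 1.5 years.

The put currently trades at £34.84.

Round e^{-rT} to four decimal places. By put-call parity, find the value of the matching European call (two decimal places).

exp(−rT) = exp(−0.069·1.5) = 0.9017
Put-call parity: C − P = S − K·e^(−rT) = 270 − 320·0.9017 = 270 − 288.5440 = -18.5440
C = P + (C − P) = 34.84 + (-18.5440) = 16.2960

£16.30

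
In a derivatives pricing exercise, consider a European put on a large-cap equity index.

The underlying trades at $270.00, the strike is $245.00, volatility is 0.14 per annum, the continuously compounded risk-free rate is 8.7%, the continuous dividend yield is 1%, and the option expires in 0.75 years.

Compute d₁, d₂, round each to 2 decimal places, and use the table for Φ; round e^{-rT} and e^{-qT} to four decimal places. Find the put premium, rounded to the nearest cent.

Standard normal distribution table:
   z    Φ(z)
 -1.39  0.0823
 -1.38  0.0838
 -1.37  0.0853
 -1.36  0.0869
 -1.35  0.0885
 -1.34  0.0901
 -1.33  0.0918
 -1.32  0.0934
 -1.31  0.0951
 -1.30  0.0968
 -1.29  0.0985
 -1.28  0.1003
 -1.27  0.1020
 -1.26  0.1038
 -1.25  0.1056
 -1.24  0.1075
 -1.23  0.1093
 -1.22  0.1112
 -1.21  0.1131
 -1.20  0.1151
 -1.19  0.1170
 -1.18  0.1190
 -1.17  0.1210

σ√T = 0.14·√0.75 = 0.1212
d₁ = [ln(270/245) + (0.087 − 0.01 + 0.14²/2)·0.75] / 0.1212 = [0.0972 + 0.0651] / 0.1212 = 1.3383 → 1.34
d₂ = d₁ − σ√T = 1.3383 − 0.1212 = 1.2171 → 1.22
exp(−qT) = exp(−0.01·0.75) = 0.9925;  exp(−rT) = exp(−0.087·0.75) = 0.9368
N(−d₂) = N(-1.22) = 0.1112;  N(−d₁) = N(-1.34) = 0.0901
P = 245·0.9368·0.1112 − 270·0.9925·0.0901 = 25.5222 − 24.1445 = 1.3776

$1.38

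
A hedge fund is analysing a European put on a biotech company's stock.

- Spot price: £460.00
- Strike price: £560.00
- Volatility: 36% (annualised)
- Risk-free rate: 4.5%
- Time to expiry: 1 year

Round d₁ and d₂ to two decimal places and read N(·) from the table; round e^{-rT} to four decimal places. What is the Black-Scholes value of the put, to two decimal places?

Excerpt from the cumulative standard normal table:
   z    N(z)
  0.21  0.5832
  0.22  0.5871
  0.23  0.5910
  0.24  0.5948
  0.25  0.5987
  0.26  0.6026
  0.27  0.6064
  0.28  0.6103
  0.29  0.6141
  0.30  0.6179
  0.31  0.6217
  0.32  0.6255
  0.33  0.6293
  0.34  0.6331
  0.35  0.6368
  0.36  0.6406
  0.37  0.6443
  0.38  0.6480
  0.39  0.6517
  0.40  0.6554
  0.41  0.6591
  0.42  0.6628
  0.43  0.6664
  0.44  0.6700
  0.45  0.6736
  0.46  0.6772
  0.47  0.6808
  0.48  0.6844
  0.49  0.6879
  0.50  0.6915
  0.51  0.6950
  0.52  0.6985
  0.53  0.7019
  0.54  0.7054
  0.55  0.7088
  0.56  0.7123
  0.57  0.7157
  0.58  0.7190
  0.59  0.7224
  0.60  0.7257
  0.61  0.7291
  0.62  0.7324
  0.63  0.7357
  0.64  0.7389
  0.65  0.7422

σ√T = 0.36·√1 = 0.3600
d₁ = [ln(460/560) + (0.045 + ½·0.36²)·1] / (σ√T) = (-0.1967 + 0.1098) / 0.3600 = -0.2414 ⇒ -0.24
d₂ = -0.2414 − 0.3600 = -0.6014 ⇒ -0.60
exp(−rT) = exp(−0.045·1) = 0.9560
N(−d₂) = N(0.60) = 0.7257;  N(−d₁) = N(0.24) = 0.5948
P = 560·0.9560·0.7257 − 460·0.5948 = 388.5108 − 273.6080 = 114.9028

£114.90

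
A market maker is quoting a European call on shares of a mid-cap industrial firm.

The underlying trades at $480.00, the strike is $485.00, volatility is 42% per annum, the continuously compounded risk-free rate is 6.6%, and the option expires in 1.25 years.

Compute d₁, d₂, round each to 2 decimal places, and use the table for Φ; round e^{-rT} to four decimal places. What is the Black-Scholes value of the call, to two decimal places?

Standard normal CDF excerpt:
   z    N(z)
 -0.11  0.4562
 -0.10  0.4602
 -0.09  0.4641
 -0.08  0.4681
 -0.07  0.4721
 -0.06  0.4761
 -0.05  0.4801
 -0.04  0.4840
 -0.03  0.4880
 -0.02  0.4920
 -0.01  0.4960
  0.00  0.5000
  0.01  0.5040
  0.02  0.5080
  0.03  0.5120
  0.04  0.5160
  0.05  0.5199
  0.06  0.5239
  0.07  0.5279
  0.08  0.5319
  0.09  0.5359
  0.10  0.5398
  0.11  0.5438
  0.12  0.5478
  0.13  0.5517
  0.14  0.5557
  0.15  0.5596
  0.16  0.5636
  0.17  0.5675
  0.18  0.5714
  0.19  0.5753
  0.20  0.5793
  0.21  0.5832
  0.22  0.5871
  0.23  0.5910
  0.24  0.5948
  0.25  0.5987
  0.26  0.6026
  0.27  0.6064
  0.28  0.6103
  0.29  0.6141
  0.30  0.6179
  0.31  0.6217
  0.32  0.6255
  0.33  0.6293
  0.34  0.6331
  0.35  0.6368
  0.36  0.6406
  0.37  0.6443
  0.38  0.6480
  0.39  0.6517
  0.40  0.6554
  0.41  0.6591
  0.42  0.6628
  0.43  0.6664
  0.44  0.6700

$103.77

σ√T = 0.42 × 1.1180 = 0.4696
d₁ = [ln(480/485) + (0.066 + ½·0.42²)·1.25] / (σ√T) = (-0.0104 + 0.1928) / 0.4696 = 0.3884 ⇒ 0.39
d₂ = 0.3884 − 0.4696 = -0.0812 ⇒ -0.08
e^(−rT) = e^(−0.066·1.25) = 0.9208
C = 480·N(0.39) − 485·0.9208·N(-0.08) = 480·0.6517 − 485·0.9208·0.4681 = 312.8160 − 209.0478 = 103.7682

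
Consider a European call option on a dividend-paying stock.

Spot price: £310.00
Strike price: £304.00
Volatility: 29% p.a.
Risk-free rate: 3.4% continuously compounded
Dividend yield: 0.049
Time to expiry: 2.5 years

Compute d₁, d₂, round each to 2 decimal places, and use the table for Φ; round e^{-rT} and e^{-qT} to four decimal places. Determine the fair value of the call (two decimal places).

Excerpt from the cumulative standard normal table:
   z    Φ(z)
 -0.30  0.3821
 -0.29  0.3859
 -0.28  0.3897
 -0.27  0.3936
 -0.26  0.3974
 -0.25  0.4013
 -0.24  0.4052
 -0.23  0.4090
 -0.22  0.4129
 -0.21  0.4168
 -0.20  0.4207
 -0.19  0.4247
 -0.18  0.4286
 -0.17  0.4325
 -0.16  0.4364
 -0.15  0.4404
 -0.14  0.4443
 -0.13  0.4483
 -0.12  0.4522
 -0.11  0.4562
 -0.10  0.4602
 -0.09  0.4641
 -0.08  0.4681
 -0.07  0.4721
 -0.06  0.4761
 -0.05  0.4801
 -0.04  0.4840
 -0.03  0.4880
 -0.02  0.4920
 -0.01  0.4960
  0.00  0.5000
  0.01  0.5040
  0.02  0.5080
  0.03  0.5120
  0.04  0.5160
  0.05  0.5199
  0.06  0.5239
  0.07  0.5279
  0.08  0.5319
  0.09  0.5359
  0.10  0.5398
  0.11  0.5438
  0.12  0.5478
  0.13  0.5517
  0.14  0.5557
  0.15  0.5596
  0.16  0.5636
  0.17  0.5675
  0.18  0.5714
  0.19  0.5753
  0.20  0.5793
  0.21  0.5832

σ√T = 0.29 × 1.5811 = 0.4585
d₁ = [ln(310/304) + (0.034 − 0.049 + ½·0.29²)·2.5] / (σ√T) = (0.0195 + 0.0676) / 0.4585 = 0.1901 ≈ 0.19
d₂ = 0.1901 − 0.4585 = -0.2684 ≈ -0.27
exp(−qT) = exp(−0.049·2.5) = 0.8847;  exp(−rT) = exp(−0.034·2.5) = 0.9185
C = 310·0.8847·N(0.19) − 304·0.9185·N(-0.27) = 310·0.8847·0.5753 − 304·0.9185·0.3936 = 157.7801 − 109.9026 = 47.8775

£47.88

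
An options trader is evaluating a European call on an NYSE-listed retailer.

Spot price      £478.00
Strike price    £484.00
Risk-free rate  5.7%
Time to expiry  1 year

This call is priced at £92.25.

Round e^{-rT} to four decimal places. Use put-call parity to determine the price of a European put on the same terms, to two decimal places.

£71.44

e^(−rT) = e^(−0.057·1) = 0.9446
Put-call parity: C − P = S − K·e^(−rT) = 478 − 484·0.9446 = 478 − 457.1864 = 20.8136
P = C − (C − P) = 92.25 − (20.8136) = 71.4364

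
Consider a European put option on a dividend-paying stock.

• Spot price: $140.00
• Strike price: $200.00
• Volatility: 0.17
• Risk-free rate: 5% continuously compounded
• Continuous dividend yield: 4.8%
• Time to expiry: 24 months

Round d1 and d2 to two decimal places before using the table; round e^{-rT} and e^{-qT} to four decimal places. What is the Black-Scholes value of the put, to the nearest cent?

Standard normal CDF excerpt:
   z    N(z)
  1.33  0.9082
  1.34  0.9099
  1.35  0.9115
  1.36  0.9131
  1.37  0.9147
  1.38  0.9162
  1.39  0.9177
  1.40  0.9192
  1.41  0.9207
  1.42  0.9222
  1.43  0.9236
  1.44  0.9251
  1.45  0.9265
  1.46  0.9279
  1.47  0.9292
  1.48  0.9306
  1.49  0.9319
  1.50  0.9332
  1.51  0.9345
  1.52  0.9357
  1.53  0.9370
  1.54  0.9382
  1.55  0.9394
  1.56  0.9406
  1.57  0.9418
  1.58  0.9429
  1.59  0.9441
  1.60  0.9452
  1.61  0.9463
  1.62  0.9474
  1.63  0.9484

T = 2;  σ√T = 0.2404
d₁ = [ln(140/200) + (0.05 − 0.048 + ½·0.17²)·2] / (σ√T) = (-0.3567 + 0.0329) / 0.2404 = -1.3467 ≈ -1.35
d₂ = -1.3467 − 0.2404 = -1.5871 ≈ -1.59
e^(−qT) = e^(−0.048·2) = 0.9085;  e^(−rT) = e^(−0.05·2) = 0.9048
N(−d₂) = N(1.59) = 0.9441;  N(−d₁) = N(1.35) = 0.9115
P = 200·0.9048·0.9441 − 140·0.9085·0.9115 = 170.8443 − 115.9337 = 54.9107

$54.91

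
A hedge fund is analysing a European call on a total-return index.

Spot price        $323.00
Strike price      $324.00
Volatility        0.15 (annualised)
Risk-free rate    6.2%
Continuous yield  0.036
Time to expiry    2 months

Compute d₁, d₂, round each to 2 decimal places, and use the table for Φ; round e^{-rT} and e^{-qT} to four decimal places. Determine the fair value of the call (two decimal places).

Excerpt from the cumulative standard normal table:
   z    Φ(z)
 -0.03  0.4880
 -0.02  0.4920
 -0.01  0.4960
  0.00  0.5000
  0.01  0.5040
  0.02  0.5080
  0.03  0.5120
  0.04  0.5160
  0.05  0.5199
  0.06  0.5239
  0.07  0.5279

$7.87

σ√T = 0.15·√0.1667 = 0.0612
ln(S/K) + (r − q + σ²/2)T = ln(323/324) + (0.062 − 0.036 + 0.15²/2)·0.1667 = -0.0031 + 0.0062 = 0.0031
d₁ = 0.0031 / 0.0612 = 0.0509 → 0.05
d₂ = d₁ − σ√T = 0.0509 − 0.0612 = -0.0103 → -0.01
exp(−qT) = exp(−0.036·0.1667) = 0.9940;  exp(−rT) = exp(−0.062·0.1667) = 0.9897
N(d₁) = N(0.05) = 0.5199;  N(d₂) = N(-0.01) = 0.4960
C = 323·0.9940·0.5199 − 324·0.9897·0.4960 = 166.9201 − 159.0487 = 7.8714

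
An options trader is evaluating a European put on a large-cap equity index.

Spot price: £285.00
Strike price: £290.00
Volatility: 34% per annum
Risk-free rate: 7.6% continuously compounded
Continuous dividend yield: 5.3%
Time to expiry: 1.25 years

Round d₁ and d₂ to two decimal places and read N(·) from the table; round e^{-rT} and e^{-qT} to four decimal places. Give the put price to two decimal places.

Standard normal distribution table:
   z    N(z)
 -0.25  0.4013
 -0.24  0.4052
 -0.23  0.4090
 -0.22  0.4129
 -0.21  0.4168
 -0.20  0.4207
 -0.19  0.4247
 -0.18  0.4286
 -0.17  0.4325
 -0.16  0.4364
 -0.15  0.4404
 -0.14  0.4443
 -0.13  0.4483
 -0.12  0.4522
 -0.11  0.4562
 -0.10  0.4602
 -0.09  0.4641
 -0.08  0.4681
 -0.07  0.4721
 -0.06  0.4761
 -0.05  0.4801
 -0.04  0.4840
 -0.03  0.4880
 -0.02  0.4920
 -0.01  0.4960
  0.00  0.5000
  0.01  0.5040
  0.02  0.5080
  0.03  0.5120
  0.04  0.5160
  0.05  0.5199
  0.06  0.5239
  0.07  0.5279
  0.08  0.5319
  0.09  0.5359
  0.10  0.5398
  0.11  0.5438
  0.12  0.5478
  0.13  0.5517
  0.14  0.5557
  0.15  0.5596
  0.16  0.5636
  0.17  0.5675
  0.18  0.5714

σ√T = 0.34 × 1.1180 = 0.3801
ln(S/K) + (r − q + σ²/2)T = ln(285/290) + (0.076 − 0.053 + 0.34²/2)·1.25 = -0.0174 + 0.1010 = 0.0836
d₁ = 0.0836 / 0.3801 = 0.2199 which rounds to 0.22
d₂ = d₁ − σ√T = 0.2199 − 0.3801 = -0.1602 which rounds to -0.16
exp(−qT) = exp(−0.053·1.25) = 0.9359;  exp(−rT) = exp(−0.076·1.25) = 0.9094
P = 290·0.9094·N(0.16) − 285·0.9359·N(-0.22) = 290·0.9094·0.5636 − 285·0.9359·0.4129 = 148.6360 − 110.1334 = 38.5025

£38.50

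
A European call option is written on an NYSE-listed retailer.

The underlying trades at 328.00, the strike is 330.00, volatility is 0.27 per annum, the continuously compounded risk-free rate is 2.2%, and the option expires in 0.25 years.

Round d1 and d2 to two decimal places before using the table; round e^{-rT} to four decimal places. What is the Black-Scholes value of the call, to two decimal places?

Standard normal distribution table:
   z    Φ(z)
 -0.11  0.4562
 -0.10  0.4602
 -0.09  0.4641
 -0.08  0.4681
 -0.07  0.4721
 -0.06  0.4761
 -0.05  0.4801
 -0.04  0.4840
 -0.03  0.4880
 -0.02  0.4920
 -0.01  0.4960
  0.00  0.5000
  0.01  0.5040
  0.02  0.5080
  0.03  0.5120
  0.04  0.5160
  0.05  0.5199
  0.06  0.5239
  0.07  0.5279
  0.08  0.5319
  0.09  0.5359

16.90

σ√T = 0.27·√0.25 = 0.1350
d₁ = [ln(328/330) + (0.022 + 0.27²/2)·0.25] / 0.1350 = [-0.0061 + 0.0146] / 0.1350 = 0.0632 ⇒ 0.06
d₂ = d₁ − σ√T = 0.0632 − 0.1350 = -0.0718 ⇒ -0.07
exp(−rT) = exp(−0.022·0.25) = 0.9945
N(d₁) = N(0.06) = 0.5239;  N(d₂) = N(-0.07) = 0.4721
C = 328·0.5239 − 330·0.9945·0.4721 = 171.8392 − 154.9361 = 16.9031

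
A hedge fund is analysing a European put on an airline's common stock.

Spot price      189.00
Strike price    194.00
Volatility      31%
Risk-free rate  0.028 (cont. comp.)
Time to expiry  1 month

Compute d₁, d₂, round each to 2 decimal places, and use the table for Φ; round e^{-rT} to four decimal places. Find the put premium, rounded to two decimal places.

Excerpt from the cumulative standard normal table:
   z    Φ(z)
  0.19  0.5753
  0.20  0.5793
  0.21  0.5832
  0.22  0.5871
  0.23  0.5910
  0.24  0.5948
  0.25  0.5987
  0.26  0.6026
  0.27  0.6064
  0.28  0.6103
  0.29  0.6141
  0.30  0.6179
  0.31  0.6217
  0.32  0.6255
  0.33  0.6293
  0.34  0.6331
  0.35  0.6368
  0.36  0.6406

9.37

T = 0.08333;  σ√T = 0.0895
d₁ = [ln(189/194) + (0.028 + 0.31²/2)·0.08333] / 0.0895 = [-0.0261 + 0.0063] / 0.0895 = -0.2210 ≈ -0.22
d₂ = d₁ − σ√T = -0.2210 − 0.0895 = -0.3105 ≈ -0.31
exp(−rT) = exp(−0.028·0.08333) = 0.9977
P = 194·0.9977·N(0.31) − 189·N(0.22) = 194·0.9977·0.6217 − 189·0.5871 = 120.3324 − 110.9619 = 9.3705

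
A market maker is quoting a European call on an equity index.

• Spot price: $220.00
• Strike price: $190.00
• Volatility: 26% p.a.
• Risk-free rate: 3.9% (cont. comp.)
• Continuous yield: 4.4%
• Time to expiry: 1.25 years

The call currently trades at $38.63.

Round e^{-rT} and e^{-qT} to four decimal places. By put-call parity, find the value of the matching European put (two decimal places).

exp(−qT) = exp(−0.044·1.25) = 0.9465;  exp(−rT) = exp(−0.039·1.25) = 0.9524
Put-call parity: C − P = S·e^(−qT) − K·e^(−rT) = 220·0.9465 − 190·0.9524 = 208.2300 − 180.9560 = 27.2740
P = C − (C − P) = 38.63 − (27.2740) = 11.3560

$11.36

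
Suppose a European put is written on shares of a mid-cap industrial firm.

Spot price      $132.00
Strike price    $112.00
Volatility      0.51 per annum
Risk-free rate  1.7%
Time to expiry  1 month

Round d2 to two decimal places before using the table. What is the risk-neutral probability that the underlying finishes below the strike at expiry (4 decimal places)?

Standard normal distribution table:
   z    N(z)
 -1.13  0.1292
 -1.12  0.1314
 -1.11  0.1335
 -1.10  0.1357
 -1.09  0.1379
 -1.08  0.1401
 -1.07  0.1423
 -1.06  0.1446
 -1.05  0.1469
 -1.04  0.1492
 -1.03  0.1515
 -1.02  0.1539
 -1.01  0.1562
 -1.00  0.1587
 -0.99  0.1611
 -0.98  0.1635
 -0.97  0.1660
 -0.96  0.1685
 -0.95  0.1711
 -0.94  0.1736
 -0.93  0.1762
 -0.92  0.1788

0.1469

T = 0.08333;  σ√T = 0.1472
ln(S/K) + (r + σ²/2)T = ln(132/112) + (0.017 + 0.51²/2)·0.08333 = 0.1643 + 0.0123 = 0.1766
d₁ = 0.1766 / 0.1472 = 1.1992 which rounds to 1.20
d₂ = d₁ − σ√T = 1.1992 − 0.1472 = 1.0520 which rounds to 1.05
Pr(exercise) under Q = N(−d₂) = N(-1.05) = 0.1469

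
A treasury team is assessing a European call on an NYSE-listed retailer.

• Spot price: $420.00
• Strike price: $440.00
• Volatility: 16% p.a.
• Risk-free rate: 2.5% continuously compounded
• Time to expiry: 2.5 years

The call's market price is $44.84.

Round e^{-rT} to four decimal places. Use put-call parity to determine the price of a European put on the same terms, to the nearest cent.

exp(−rT) = exp(−0.025·2.5) = 0.9394
Put-call parity: C − P = S − K·e^(−rT) = 420 − 440·0.9394 = 420 − 413.3360 = 6.6640
P = C − (C − P) = 44.84 − (6.6640) = 38.1760

$38.18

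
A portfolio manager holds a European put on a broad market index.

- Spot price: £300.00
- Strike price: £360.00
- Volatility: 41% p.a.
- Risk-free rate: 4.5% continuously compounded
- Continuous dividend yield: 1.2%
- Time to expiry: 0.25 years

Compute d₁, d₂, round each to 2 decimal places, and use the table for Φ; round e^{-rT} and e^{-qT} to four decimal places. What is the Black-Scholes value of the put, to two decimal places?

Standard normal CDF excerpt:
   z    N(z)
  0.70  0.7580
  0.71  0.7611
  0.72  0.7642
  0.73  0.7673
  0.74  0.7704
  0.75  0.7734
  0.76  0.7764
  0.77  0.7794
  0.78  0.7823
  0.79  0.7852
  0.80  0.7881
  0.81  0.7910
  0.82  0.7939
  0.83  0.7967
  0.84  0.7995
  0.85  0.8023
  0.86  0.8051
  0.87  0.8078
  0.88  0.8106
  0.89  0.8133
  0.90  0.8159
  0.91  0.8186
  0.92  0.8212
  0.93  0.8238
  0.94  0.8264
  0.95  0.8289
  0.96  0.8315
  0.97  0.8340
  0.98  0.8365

£63.74

T = 0.25;  σ√T = 0.2050
d₁ = [ln(300/360) + (0.045 − 0.012 + ½·0.41²)·0.25] / (σ√T) = (-0.1823 + 0.0293) / 0.2050 = -0.7466 which rounds to -0.75
d₂ = -0.7466 − 0.2050 = -0.9516 which rounds to -0.95
exp(−qT) = exp(−0.012·0.25) = 0.9970;  exp(−rT) = exp(−0.045·0.25) = 0.9888
N(−d₂) = N(0.95) = 0.8289;  N(−d₁) = N(0.75) = 0.7734
P = 360·0.9888·0.8289 − 300·0.9970·0.7734 = 295.0619 − 231.3239 = 63.7379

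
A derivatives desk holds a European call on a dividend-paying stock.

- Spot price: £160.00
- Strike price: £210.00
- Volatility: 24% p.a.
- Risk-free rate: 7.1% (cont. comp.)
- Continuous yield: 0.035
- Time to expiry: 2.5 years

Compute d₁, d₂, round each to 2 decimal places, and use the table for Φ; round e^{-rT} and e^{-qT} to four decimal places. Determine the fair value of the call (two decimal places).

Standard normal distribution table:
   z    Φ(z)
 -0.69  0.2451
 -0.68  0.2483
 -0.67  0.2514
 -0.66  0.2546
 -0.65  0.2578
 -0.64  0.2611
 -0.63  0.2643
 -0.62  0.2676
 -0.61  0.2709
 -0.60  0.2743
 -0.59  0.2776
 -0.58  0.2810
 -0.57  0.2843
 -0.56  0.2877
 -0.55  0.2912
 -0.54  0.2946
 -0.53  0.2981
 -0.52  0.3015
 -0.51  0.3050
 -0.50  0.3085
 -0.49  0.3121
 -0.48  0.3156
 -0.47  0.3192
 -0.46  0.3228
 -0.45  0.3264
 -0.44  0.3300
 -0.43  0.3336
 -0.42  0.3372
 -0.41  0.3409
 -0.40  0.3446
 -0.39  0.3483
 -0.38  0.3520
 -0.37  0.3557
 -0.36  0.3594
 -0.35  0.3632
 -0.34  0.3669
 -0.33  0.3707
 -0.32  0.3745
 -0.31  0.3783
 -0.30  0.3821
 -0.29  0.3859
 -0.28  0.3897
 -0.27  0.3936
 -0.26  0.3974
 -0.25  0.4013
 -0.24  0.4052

T = 2.5;  σ√T = 0.3795
d₁ = [ln(160/210) + (0.071 − 0.035 + ½·0.24²)·2.5] / (σ√T) = (-0.2719 + 0.1620) / 0.3795 = -0.2897 → -0.29
d₂ = -0.2897 − 0.3795 = -0.6692 → -0.67
e^(−qT) = e^(−0.035·2.5) = 0.9162;  e^(−rT) = e^(−0.071·2.5) = 0.8374
C = 160·0.9162·N(-0.29) − 210·0.8374·N(-0.67) = 160·0.9162·0.3859 − 210·0.8374·0.2514 = 56.5699 − 44.2097 = 12.3602

£12.36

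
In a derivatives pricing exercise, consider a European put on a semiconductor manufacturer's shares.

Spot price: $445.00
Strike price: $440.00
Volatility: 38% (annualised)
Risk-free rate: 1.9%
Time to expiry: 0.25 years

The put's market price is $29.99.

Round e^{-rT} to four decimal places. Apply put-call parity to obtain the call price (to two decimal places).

e^(−rT) = e^(−0.019·0.25) = 0.9953
Put-call parity: C − P = S − K·e^(−rT) = 445 − 440·0.9953 = 445 − 437.9320 = 7.0680
C = P + (C − P) = 29.99 + (7.0680) = 37.0580

$37.06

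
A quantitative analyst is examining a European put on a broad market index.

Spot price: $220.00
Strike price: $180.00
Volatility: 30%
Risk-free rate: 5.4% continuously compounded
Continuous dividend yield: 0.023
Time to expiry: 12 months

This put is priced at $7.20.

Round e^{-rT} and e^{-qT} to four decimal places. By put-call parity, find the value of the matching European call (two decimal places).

exp(−qT) = exp(−0.023·1) = 0.9773;  exp(−rT) = exp(−0.054·1) = 0.9474
Put-call parity: C − P = S·e^(−qT) − K·e^(−rT) = 220·0.9773 − 180·0.9474 = 215.0060 − 170.5320 = 44.4740
C = P + (C − P) = 7.20 + (44.4740) = 51.6740

$51.67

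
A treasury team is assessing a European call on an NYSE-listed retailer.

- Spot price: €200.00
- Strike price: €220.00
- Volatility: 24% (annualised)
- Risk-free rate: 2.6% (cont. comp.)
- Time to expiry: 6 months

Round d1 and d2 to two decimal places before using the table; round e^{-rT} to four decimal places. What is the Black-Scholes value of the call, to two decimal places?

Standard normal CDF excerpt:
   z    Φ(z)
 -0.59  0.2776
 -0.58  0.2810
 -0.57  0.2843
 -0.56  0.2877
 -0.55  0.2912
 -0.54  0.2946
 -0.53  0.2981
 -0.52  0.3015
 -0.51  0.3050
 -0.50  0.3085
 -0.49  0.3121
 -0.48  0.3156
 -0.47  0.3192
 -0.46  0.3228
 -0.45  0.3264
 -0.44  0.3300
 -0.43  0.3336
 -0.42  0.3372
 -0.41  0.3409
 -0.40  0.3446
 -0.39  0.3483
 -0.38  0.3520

T = 0.5;  σ√T = 0.1697
d₁ = [ln(200/220) + (0.026 + ½·0.24²)·0.5] / (σ√T) = (-0.0953 + 0.0274) / 0.1697 = -0.4002 ≈ -0.40
d₂ = -0.4002 − 0.1697 = -0.5699 ≈ -0.57
e^(−rT) = e^(−0.026·0.5) = 0.9871
N(d₁) = N(-0.40) = 0.3446;  N(d₂) = N(-0.57) = 0.2843
C = 200·0.3446 − 220·0.9871·0.2843 = 68.9200 − 61.7392 = 7.1808

€7.18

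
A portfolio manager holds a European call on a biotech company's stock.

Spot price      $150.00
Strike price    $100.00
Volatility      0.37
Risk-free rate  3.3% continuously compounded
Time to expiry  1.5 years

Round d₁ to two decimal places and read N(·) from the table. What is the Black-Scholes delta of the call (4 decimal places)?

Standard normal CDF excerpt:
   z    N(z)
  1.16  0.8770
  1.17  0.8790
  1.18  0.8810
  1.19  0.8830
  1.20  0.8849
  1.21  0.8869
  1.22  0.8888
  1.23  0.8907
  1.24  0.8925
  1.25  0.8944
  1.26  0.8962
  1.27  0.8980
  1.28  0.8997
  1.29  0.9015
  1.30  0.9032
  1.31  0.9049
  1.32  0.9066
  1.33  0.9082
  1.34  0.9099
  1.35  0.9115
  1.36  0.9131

0.8907

T = 1.5;  σ√T = 0.4532
d₁ = [ln(150/100) + (0.033 + ½·0.37²)·1.5] / (σ√T) = (0.4055 + 0.1522) / 0.4532 = 1.2306 ≈ 1.23
N(d₁) = N(1.23) = 0.8907
Δ_call = N(d₁) = 0.8907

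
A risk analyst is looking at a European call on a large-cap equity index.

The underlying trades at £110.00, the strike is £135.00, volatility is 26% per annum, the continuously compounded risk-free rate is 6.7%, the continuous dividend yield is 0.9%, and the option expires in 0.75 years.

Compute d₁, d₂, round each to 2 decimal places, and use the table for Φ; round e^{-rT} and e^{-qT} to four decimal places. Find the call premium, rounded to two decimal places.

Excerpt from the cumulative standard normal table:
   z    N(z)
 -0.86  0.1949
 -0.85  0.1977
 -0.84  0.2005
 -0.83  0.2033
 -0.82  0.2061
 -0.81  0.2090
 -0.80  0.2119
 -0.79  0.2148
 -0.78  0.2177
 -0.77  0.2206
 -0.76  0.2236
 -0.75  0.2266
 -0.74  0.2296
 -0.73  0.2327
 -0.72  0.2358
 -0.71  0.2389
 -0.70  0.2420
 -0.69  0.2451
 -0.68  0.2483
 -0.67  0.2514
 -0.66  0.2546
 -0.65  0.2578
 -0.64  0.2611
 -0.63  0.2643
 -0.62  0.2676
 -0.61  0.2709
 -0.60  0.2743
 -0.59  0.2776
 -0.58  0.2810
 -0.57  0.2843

£3.87

σ√T = 0.26·√0.75 = 0.2252
d₁ = [ln(110/135) + (0.067 − 0.009 + ½·0.26²)·0.75] / (σ√T) = (-0.2048 + 0.0689) / 0.2252 = -0.6038 ≈ -0.60
d₂ = -0.6038 − 0.2252 = -0.8289 ≈ -0.83
exp(−qT) = exp(−0.009·0.75) = 0.9933;  exp(−rT) = exp(−0.067·0.75) = 0.9510
N(d₁) = N(-0.60) = 0.2743;  N(d₂) = N(-0.83) = 0.2033
C = 110·0.9933·0.2743 − 135·0.9510·0.2033 = 29.9708 − 26.1007 = 3.8702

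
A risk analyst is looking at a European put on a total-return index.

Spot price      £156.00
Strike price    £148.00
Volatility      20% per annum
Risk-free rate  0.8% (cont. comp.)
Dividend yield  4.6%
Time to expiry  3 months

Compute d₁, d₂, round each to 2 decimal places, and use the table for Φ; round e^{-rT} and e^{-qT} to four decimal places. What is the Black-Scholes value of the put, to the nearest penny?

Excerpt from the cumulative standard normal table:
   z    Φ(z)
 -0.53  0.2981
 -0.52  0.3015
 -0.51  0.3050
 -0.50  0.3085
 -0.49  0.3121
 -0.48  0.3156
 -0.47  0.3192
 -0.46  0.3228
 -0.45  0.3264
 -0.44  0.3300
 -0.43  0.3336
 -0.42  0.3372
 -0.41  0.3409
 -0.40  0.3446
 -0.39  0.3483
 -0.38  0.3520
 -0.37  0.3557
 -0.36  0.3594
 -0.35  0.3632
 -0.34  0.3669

£3.32

σ√T = 0.2 × 0.5000 = 0.1000
d₁ = [ln(156/148) + (0.008 − 0.046 + ½·0.2²)·0.25] / (σ√T) = (0.0526 − 0.0045) / 0.1000 = 0.4814 ≈ 0.48
d₂ = 0.4814 − 0.1000 = 0.3814 ≈ 0.38
exp(−qT) = exp(−0.046·0.25) = 0.9886;  exp(−rT) = exp(−0.008·0.25) = 0.9980
N(−d₂) = N(-0.38) = 0.3520;  N(−d₁) = N(-0.48) = 0.3156
P = 148·0.9980·0.3520 − 156·0.9886·0.3156 = 51.9918 − 48.6723 = 3.3195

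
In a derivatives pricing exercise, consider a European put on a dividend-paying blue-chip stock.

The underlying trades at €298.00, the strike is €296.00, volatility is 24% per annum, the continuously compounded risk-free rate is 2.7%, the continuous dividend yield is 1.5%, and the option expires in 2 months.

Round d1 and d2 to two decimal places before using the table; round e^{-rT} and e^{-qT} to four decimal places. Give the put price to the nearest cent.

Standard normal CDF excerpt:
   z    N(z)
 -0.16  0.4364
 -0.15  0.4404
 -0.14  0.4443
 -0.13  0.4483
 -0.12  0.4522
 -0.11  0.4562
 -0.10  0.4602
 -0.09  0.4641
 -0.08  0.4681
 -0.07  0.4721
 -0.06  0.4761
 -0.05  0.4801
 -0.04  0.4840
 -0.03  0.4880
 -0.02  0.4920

T = 0.1667;  σ√T = 0.0980
ln(S/K) + (r − q + σ²/2)T = ln(298/296) + (0.027 − 0.015 + 0.24²/2)·0.1667 = 0.0067 + 0.0068 = 0.0135
d₁ = 0.0135 / 0.0980 = 0.1381 which rounds to 0.14
d₂ = d₁ − σ√T = 0.1381 − 0.0980 = 0.0402 which rounds to 0.04
e^(−qT) = e^(−0.015·0.1667) = 0.9975;  e^(−rT) = e^(−0.027·0.1667) = 0.9955
P = 296·0.9955·N(-0.04) − 298·0.9975·N(-0.14) = 296·0.9955·0.4840 − 298·0.9975·0.4443 = 142.6193 − 132.0704 = 10.5489

€10.55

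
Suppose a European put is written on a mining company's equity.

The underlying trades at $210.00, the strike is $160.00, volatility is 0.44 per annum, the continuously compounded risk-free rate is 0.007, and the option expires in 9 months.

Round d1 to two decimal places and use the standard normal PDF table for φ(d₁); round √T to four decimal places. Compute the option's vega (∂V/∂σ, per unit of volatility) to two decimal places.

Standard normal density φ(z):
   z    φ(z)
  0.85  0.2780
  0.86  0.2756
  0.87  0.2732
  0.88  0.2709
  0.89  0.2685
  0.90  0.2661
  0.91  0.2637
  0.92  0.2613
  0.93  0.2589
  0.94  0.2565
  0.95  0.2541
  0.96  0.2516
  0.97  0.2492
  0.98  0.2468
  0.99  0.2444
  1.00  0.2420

T = 0.75;  σ√T = 0.3811
d₁ = [ln(210/160) + (0.007 + 0.44²/2)·0.75] / 0.3811 = [0.2719 + 0.0779] / 0.3811 = 0.9179 ⇒ 0.92
√T = √0.75 = 0.8660
φ(d₁) = φ(0.92) = 0.2613
vega = S·φ(d₁)·√T = 210·0.2613·0.8660 = 47.5200

47.52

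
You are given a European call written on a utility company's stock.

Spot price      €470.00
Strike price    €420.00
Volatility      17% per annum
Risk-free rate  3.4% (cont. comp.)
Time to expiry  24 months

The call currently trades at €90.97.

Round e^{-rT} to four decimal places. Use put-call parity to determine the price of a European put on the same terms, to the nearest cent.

€13.38

e^(−rT) = e^(−0.034·2) = 0.9343
Put-call parity: C − P = S − K·e^(−rT) = 470 − 420·0.9343 = 470 − 392.4060 = 77.5940
P = C − (C − P) = 90.97 − (77.5940) = 13.3760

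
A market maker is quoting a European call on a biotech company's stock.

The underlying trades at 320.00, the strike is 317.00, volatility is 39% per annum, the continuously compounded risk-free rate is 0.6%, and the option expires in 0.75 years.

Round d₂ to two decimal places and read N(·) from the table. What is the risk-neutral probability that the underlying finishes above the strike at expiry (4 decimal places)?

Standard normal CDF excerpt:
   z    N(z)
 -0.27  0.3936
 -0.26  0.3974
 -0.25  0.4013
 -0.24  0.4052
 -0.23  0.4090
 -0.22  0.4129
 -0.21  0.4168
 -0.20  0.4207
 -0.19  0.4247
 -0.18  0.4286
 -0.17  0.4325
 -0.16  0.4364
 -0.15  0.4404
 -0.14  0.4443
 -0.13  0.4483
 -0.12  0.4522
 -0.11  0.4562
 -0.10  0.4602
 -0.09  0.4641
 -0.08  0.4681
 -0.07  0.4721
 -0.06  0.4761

0.4483

σ√T = 0.39·√0.75 = 0.3377
d₁ = [ln(320/317) + (0.006 + 0.39²/2)·0.75] / 0.3377 = [0.0094 + 0.0615] / 0.3377 = 0.2101 → 0.21
d₂ = d₁ − σ√T = 0.2101 − 0.3377 = -0.1277 → -0.13
Risk-neutral Pr[S_T > K] = N(d₂) = N(-0.13) = 0.4483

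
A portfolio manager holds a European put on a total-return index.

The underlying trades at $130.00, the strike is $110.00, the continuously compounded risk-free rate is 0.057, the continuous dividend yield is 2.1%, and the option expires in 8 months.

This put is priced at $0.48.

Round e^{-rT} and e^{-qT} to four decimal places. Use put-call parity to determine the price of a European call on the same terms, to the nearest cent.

exp(−qT) = exp(−0.021·0.6667) = 0.9861;  exp(−rT) = exp(−0.057·0.6667) = 0.9627
Put-call parity: C − P = S·e^(−qT) − K·e^(−rT) = 130·0.9861 − 110·0.9627 = 128.1930 − 105.8970 = 22.2960
C = P + (C − P) = 0.48 + (22.2960) = 22.7760

$22.78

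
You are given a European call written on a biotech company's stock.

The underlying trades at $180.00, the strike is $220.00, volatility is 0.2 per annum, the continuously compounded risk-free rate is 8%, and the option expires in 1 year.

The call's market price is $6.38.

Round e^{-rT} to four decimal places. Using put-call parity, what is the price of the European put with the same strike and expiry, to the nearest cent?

exp(−rT) = exp(−0.08·1) = 0.9231
Put-call parity: C − P = S − K·e^(−rT) = 180 − 220·0.9231 = 180 − 203.0820 = -23.0820
P = C − (C − P) = 6.38 − (-23.0820) = 29.4620

$29.46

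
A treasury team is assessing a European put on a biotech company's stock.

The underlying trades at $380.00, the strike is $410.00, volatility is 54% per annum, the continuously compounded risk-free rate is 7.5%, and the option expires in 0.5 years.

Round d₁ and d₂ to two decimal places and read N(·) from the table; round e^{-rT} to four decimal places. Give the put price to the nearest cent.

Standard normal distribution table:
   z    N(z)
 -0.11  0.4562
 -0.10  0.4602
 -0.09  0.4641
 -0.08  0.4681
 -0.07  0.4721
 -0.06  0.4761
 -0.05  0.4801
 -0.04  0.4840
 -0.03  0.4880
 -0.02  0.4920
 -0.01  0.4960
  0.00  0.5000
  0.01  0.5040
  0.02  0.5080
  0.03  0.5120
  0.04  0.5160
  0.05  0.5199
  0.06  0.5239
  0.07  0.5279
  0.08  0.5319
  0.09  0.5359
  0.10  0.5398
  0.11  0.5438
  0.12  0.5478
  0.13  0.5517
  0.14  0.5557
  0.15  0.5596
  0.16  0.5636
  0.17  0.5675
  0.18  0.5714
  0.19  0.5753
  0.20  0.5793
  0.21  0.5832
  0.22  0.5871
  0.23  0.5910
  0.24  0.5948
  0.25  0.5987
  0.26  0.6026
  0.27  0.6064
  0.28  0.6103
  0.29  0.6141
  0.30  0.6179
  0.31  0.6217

σ√T = 0.54 × 0.7071 = 0.3818
d₁ = [ln(380/410) + (0.075 + 0.54²/2)·0.5] / 0.3818 = [-0.0760 + 0.1104] / 0.3818 = 0.0901 which rounds to 0.09
d₂ = d₁ − σ√T = 0.0901 − 0.3818 = -0.2917 which rounds to -0.29
exp(−rT) = exp(−0.075·0.5) = 0.9632
N(−d₂) = N(0.29) = 0.6141;  N(−d₁) = N(-0.09) = 0.4641
P = 410·0.9632·0.6141 − 380·0.4641 = 242.5155 − 176.3580 = 66.1575

$66.16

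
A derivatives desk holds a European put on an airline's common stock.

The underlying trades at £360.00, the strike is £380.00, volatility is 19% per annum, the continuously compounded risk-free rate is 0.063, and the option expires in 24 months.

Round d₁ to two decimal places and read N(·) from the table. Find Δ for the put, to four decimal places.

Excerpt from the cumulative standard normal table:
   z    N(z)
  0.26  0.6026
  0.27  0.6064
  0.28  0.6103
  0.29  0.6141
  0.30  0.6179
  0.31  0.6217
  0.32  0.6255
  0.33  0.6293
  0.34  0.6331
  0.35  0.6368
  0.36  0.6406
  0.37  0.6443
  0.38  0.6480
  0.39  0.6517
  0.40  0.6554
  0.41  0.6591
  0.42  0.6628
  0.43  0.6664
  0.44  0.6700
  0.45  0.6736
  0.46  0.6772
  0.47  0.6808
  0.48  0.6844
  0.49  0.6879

-0.3446

σ√T = 0.19 × 1.4142 = 0.2687
d₁ = [ln(360/380) + (0.063 + 0.19²/2)·2] / 0.2687 = [-0.0541 + 0.1621] / 0.2687 = 0.4021 → 0.40
N(d₁) = N(0.40) = 0.6554
Δ_put = N(d₁) − 1 = 0.6554 − 1 = -0.3446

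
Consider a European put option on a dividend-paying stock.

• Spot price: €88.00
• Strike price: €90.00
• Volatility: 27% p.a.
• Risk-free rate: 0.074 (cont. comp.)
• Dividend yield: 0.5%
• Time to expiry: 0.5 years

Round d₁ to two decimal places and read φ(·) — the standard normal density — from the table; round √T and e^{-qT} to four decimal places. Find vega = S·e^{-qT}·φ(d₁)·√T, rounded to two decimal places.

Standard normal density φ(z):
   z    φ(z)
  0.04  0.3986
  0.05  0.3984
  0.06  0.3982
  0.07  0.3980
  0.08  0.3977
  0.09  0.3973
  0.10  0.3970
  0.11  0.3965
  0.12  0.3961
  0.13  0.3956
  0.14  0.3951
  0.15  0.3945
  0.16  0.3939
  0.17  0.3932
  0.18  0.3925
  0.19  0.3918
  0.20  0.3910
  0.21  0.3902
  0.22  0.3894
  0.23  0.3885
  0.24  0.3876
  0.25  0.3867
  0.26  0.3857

σ√T = 0.27·√0.5 = 0.1909
d₁ = [ln(88/90) + (0.074 − 0.005 + 0.27²/2)·0.5] / 0.1909 = [-0.0225 + 0.0527] / 0.1909 = 0.1585 ≈ 0.16
√T = √0.5 = 0.7071
φ(d₁) = φ(0.16) = 0.3939
exp(−qT) = exp(−0.005·0.5) = 0.9975
vega = S·exp(−qT)·φ(d₁)·√T = 88·0.9975·0.3939·0.7071 = 24.4491

24.45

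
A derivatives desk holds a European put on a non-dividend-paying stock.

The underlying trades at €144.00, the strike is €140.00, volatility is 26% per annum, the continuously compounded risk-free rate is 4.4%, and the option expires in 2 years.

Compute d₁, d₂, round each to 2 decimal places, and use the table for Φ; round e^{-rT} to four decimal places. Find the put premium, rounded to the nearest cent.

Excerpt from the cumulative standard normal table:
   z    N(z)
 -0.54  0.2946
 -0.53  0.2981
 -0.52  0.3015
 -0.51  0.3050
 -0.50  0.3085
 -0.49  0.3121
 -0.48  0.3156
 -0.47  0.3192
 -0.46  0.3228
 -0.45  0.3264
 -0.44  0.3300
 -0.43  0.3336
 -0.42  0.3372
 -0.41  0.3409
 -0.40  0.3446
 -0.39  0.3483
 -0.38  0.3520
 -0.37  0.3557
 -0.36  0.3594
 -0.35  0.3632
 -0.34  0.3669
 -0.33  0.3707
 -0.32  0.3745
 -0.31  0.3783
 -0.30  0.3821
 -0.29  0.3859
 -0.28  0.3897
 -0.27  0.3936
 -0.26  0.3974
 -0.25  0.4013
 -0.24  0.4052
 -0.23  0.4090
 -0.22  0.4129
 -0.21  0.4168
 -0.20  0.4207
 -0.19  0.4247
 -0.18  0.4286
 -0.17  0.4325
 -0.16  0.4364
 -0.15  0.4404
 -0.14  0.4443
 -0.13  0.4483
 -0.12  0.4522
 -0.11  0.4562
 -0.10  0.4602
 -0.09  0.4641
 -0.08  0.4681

T = 2;  σ√T = 0.3677
d₁ = [ln(144/140) + (0.044 + 0.26²/2)·2] / 0.3677 = [0.0282 + 0.1556] / 0.3677 = 0.4998 ≈ 0.50
d₂ = d₁ − σ√T = 0.4998 − 0.3677 = 0.1321 ≈ 0.13
exp(−rT) = exp(−0.044·2) = 0.9158
N(−d₂) = N(-0.13) = 0.4483;  N(−d₁) = N(-0.50) = 0.3085
P = 140·0.9158·0.4483 − 144·0.3085 = 57.4774 − 44.4240 = 13.0534

€13.05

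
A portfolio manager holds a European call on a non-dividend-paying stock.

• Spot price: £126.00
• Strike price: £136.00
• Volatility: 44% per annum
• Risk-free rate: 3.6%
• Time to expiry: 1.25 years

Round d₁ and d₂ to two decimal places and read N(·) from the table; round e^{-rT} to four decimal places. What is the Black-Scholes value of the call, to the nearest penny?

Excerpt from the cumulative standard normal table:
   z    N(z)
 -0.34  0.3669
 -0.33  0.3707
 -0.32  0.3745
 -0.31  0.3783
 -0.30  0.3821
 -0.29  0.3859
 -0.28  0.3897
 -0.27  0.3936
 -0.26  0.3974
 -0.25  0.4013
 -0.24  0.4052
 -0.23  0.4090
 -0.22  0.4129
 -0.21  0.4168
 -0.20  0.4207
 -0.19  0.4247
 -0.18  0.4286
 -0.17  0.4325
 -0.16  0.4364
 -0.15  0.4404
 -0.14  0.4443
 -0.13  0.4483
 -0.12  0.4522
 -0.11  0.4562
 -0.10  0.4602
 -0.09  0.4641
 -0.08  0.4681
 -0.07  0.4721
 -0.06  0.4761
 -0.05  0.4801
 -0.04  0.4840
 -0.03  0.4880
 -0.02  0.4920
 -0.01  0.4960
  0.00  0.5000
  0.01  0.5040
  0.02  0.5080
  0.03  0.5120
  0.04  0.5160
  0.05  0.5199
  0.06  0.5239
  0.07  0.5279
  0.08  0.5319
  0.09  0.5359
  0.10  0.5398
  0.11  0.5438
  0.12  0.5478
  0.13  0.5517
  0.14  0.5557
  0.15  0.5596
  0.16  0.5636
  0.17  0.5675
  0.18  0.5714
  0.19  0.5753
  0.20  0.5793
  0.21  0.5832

£22.81

T = 1.25;  σ√T = 0.4919
d₁ = [ln(126/136) + (0.036 + ½·0.44²)·1.25] / (σ√T) = (-0.0764 + 0.1660) / 0.4919 = 0.1822 ⇒ 0.18
d₂ = 0.1822 − 0.4919 = -0.3097 ⇒ -0.31
exp(−rT) = exp(−0.036·1.25) = 0.9560
N(d₁) = N(0.18) = 0.5714;  N(d₂) = N(-0.31) = 0.3783
C = 126·0.5714 − 136·0.9560·0.3783 = 71.9964 − 49.1851 = 22.8113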